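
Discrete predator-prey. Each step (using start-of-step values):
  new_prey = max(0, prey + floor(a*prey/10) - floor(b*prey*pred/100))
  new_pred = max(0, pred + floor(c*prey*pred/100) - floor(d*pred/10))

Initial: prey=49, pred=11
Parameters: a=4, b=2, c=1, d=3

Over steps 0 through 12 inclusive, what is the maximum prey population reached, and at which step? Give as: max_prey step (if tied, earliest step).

Answer: 70 3

Derivation:
Step 1: prey: 49+19-10=58; pred: 11+5-3=13
Step 2: prey: 58+23-15=66; pred: 13+7-3=17
Step 3: prey: 66+26-22=70; pred: 17+11-5=23
Step 4: prey: 70+28-32=66; pred: 23+16-6=33
Step 5: prey: 66+26-43=49; pred: 33+21-9=45
Step 6: prey: 49+19-44=24; pred: 45+22-13=54
Step 7: prey: 24+9-25=8; pred: 54+12-16=50
Step 8: prey: 8+3-8=3; pred: 50+4-15=39
Step 9: prey: 3+1-2=2; pred: 39+1-11=29
Step 10: prey: 2+0-1=1; pred: 29+0-8=21
Step 11: prey: 1+0-0=1; pred: 21+0-6=15
Step 12: prey: 1+0-0=1; pred: 15+0-4=11
Max prey = 70 at step 3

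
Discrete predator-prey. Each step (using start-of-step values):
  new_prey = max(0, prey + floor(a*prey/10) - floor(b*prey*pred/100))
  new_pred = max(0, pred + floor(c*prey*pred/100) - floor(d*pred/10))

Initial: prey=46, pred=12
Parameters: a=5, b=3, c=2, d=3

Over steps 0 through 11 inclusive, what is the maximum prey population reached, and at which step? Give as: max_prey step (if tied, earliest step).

Answer: 53 1

Derivation:
Step 1: prey: 46+23-16=53; pred: 12+11-3=20
Step 2: prey: 53+26-31=48; pred: 20+21-6=35
Step 3: prey: 48+24-50=22; pred: 35+33-10=58
Step 4: prey: 22+11-38=0; pred: 58+25-17=66
Step 5: prey: 0+0-0=0; pred: 66+0-19=47
Step 6: prey: 0+0-0=0; pred: 47+0-14=33
Step 7: prey: 0+0-0=0; pred: 33+0-9=24
Step 8: prey: 0+0-0=0; pred: 24+0-7=17
Step 9: prey: 0+0-0=0; pred: 17+0-5=12
Step 10: prey: 0+0-0=0; pred: 12+0-3=9
Step 11: prey: 0+0-0=0; pred: 9+0-2=7
Max prey = 53 at step 1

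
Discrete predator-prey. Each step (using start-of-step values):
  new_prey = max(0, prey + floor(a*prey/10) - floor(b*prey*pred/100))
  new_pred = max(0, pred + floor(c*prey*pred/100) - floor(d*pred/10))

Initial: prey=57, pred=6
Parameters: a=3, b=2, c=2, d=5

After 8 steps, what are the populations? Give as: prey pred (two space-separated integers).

Step 1: prey: 57+17-6=68; pred: 6+6-3=9
Step 2: prey: 68+20-12=76; pred: 9+12-4=17
Step 3: prey: 76+22-25=73; pred: 17+25-8=34
Step 4: prey: 73+21-49=45; pred: 34+49-17=66
Step 5: prey: 45+13-59=0; pred: 66+59-33=92
Step 6: prey: 0+0-0=0; pred: 92+0-46=46
Step 7: prey: 0+0-0=0; pred: 46+0-23=23
Step 8: prey: 0+0-0=0; pred: 23+0-11=12

Answer: 0 12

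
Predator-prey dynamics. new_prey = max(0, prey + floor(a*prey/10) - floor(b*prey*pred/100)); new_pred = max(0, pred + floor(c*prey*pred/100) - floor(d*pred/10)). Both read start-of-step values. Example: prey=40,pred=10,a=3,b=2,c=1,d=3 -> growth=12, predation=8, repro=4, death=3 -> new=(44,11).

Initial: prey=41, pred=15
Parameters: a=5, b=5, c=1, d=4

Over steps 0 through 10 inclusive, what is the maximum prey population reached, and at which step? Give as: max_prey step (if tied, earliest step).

Step 1: prey: 41+20-30=31; pred: 15+6-6=15
Step 2: prey: 31+15-23=23; pred: 15+4-6=13
Step 3: prey: 23+11-14=20; pred: 13+2-5=10
Step 4: prey: 20+10-10=20; pred: 10+2-4=8
Step 5: prey: 20+10-8=22; pred: 8+1-3=6
Step 6: prey: 22+11-6=27; pred: 6+1-2=5
Step 7: prey: 27+13-6=34; pred: 5+1-2=4
Step 8: prey: 34+17-6=45; pred: 4+1-1=4
Step 9: prey: 45+22-9=58; pred: 4+1-1=4
Step 10: prey: 58+29-11=76; pred: 4+2-1=5
Max prey = 76 at step 10

Answer: 76 10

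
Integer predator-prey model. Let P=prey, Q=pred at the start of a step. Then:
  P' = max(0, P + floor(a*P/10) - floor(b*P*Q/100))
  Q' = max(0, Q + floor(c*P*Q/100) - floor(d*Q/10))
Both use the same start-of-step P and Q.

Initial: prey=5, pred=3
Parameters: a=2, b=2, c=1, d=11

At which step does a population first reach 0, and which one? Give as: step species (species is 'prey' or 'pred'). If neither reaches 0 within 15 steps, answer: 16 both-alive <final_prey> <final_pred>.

Step 1: prey: 5+1-0=6; pred: 3+0-3=0
First extinction: pred at step 1

Answer: 1 pred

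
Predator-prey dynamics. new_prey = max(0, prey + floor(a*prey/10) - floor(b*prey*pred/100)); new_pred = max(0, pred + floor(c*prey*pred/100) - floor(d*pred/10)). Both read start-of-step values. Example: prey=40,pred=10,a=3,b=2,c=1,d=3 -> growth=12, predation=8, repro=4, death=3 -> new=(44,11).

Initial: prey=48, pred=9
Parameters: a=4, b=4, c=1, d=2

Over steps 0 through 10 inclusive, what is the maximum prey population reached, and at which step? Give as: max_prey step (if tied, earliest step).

Step 1: prey: 48+19-17=50; pred: 9+4-1=12
Step 2: prey: 50+20-24=46; pred: 12+6-2=16
Step 3: prey: 46+18-29=35; pred: 16+7-3=20
Step 4: prey: 35+14-28=21; pred: 20+7-4=23
Step 5: prey: 21+8-19=10; pred: 23+4-4=23
Step 6: prey: 10+4-9=5; pred: 23+2-4=21
Step 7: prey: 5+2-4=3; pred: 21+1-4=18
Step 8: prey: 3+1-2=2; pred: 18+0-3=15
Step 9: prey: 2+0-1=1; pred: 15+0-3=12
Step 10: prey: 1+0-0=1; pred: 12+0-2=10
Max prey = 50 at step 1

Answer: 50 1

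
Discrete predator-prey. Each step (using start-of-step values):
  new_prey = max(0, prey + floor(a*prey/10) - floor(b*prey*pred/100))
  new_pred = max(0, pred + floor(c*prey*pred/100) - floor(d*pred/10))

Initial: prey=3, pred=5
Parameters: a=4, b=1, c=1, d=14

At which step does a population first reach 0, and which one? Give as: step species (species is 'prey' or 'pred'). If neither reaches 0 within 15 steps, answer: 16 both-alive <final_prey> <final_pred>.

Answer: 1 pred

Derivation:
Step 1: prey: 3+1-0=4; pred: 5+0-7=0
First extinction: pred at step 1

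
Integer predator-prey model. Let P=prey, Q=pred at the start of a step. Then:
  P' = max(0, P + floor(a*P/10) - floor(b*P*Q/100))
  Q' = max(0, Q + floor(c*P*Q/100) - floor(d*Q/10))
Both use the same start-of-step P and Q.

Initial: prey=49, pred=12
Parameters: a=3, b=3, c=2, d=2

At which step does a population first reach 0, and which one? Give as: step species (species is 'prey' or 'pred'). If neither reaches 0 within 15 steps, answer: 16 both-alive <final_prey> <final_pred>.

Step 1: prey: 49+14-17=46; pred: 12+11-2=21
Step 2: prey: 46+13-28=31; pred: 21+19-4=36
Step 3: prey: 31+9-33=7; pred: 36+22-7=51
Step 4: prey: 7+2-10=0; pred: 51+7-10=48
First extinction: prey at step 4

Answer: 4 prey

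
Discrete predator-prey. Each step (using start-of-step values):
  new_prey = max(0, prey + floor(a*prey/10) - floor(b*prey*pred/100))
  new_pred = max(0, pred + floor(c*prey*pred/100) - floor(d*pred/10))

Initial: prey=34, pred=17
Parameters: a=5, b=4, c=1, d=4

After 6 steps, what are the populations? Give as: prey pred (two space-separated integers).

Answer: 29 7

Derivation:
Step 1: prey: 34+17-23=28; pred: 17+5-6=16
Step 2: prey: 28+14-17=25; pred: 16+4-6=14
Step 3: prey: 25+12-14=23; pred: 14+3-5=12
Step 4: prey: 23+11-11=23; pred: 12+2-4=10
Step 5: prey: 23+11-9=25; pred: 10+2-4=8
Step 6: prey: 25+12-8=29; pred: 8+2-3=7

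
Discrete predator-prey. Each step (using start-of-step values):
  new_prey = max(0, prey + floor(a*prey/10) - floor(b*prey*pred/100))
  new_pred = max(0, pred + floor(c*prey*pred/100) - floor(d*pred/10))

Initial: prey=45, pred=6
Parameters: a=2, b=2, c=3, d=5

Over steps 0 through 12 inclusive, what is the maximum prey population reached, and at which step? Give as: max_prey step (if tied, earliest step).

Step 1: prey: 45+9-5=49; pred: 6+8-3=11
Step 2: prey: 49+9-10=48; pred: 11+16-5=22
Step 3: prey: 48+9-21=36; pred: 22+31-11=42
Step 4: prey: 36+7-30=13; pred: 42+45-21=66
Step 5: prey: 13+2-17=0; pred: 66+25-33=58
Step 6: prey: 0+0-0=0; pred: 58+0-29=29
Step 7: prey: 0+0-0=0; pred: 29+0-14=15
Step 8: prey: 0+0-0=0; pred: 15+0-7=8
Step 9: prey: 0+0-0=0; pred: 8+0-4=4
Step 10: prey: 0+0-0=0; pred: 4+0-2=2
Step 11: prey: 0+0-0=0; pred: 2+0-1=1
Step 12: prey: 0+0-0=0; pred: 1+0-0=1
Max prey = 49 at step 1

Answer: 49 1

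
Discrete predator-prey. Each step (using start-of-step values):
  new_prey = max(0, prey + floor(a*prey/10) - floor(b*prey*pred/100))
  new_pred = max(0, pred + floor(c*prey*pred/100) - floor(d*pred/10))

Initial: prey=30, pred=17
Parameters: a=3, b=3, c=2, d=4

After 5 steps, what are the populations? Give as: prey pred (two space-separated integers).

Answer: 5 11

Derivation:
Step 1: prey: 30+9-15=24; pred: 17+10-6=21
Step 2: prey: 24+7-15=16; pred: 21+10-8=23
Step 3: prey: 16+4-11=9; pred: 23+7-9=21
Step 4: prey: 9+2-5=6; pred: 21+3-8=16
Step 5: prey: 6+1-2=5; pred: 16+1-6=11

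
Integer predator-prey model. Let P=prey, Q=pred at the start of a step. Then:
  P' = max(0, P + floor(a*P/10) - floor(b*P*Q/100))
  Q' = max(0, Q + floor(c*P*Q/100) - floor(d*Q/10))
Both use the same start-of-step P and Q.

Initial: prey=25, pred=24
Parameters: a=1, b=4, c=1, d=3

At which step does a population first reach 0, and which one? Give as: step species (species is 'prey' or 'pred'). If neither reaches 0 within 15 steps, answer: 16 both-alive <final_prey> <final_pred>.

Step 1: prey: 25+2-24=3; pred: 24+6-7=23
Step 2: prey: 3+0-2=1; pred: 23+0-6=17
Step 3: prey: 1+0-0=1; pred: 17+0-5=12
Step 4: prey: 1+0-0=1; pred: 12+0-3=9
Step 5: prey: 1+0-0=1; pred: 9+0-2=7
Step 6: prey: 1+0-0=1; pred: 7+0-2=5
Step 7: prey: 1+0-0=1; pred: 5+0-1=4
Step 8: prey: 1+0-0=1; pred: 4+0-1=3
Step 9: prey: 1+0-0=1; pred: 3+0-0=3
Steps 10-15: state stable at prey=1, pred=3 (no change)
No extinction within 15 steps

Answer: 16 both-alive 1 3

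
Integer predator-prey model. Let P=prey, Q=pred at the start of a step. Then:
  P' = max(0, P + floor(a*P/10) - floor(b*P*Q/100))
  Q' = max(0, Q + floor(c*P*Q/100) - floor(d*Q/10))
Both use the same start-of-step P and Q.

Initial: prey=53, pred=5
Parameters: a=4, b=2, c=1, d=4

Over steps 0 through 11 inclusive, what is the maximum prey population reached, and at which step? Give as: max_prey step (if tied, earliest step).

Answer: 153 5

Derivation:
Step 1: prey: 53+21-5=69; pred: 5+2-2=5
Step 2: prey: 69+27-6=90; pred: 5+3-2=6
Step 3: prey: 90+36-10=116; pred: 6+5-2=9
Step 4: prey: 116+46-20=142; pred: 9+10-3=16
Step 5: prey: 142+56-45=153; pred: 16+22-6=32
Step 6: prey: 153+61-97=117; pred: 32+48-12=68
Step 7: prey: 117+46-159=4; pred: 68+79-27=120
Step 8: prey: 4+1-9=0; pred: 120+4-48=76
Step 9: prey: 0+0-0=0; pred: 76+0-30=46
Step 10: prey: 0+0-0=0; pred: 46+0-18=28
Step 11: prey: 0+0-0=0; pred: 28+0-11=17
Max prey = 153 at step 5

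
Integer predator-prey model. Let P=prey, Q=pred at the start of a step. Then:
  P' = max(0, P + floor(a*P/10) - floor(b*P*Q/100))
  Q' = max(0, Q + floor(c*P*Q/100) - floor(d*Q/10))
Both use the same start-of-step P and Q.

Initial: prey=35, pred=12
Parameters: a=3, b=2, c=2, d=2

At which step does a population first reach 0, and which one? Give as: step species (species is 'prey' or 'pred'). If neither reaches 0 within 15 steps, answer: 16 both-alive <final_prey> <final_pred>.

Answer: 6 prey

Derivation:
Step 1: prey: 35+10-8=37; pred: 12+8-2=18
Step 2: prey: 37+11-13=35; pred: 18+13-3=28
Step 3: prey: 35+10-19=26; pred: 28+19-5=42
Step 4: prey: 26+7-21=12; pred: 42+21-8=55
Step 5: prey: 12+3-13=2; pred: 55+13-11=57
Step 6: prey: 2+0-2=0; pred: 57+2-11=48
First extinction: prey at step 6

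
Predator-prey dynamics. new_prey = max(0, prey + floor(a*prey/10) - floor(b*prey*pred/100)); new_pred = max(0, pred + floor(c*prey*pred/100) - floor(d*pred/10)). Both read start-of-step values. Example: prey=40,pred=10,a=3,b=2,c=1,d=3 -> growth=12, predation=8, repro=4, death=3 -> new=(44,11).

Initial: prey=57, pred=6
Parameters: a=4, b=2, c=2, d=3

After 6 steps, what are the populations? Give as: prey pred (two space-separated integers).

Answer: 0 101

Derivation:
Step 1: prey: 57+22-6=73; pred: 6+6-1=11
Step 2: prey: 73+29-16=86; pred: 11+16-3=24
Step 3: prey: 86+34-41=79; pred: 24+41-7=58
Step 4: prey: 79+31-91=19; pred: 58+91-17=132
Step 5: prey: 19+7-50=0; pred: 132+50-39=143
Step 6: prey: 0+0-0=0; pred: 143+0-42=101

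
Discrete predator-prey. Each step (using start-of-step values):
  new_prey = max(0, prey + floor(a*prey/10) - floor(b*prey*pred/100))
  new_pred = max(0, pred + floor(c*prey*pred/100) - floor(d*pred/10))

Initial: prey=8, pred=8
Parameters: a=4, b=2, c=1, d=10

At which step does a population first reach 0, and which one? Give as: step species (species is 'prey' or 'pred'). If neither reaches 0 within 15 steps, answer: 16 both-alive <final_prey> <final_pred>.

Step 1: prey: 8+3-1=10; pred: 8+0-8=0
First extinction: pred at step 1

Answer: 1 pred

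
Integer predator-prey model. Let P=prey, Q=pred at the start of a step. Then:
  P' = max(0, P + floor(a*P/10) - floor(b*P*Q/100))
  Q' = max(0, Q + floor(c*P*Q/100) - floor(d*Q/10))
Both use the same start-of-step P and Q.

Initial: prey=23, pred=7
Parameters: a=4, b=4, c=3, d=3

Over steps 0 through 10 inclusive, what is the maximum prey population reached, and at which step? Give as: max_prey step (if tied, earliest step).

Answer: 27 2

Derivation:
Step 1: prey: 23+9-6=26; pred: 7+4-2=9
Step 2: prey: 26+10-9=27; pred: 9+7-2=14
Step 3: prey: 27+10-15=22; pred: 14+11-4=21
Step 4: prey: 22+8-18=12; pred: 21+13-6=28
Step 5: prey: 12+4-13=3; pred: 28+10-8=30
Step 6: prey: 3+1-3=1; pred: 30+2-9=23
Step 7: prey: 1+0-0=1; pred: 23+0-6=17
Step 8: prey: 1+0-0=1; pred: 17+0-5=12
Step 9: prey: 1+0-0=1; pred: 12+0-3=9
Step 10: prey: 1+0-0=1; pred: 9+0-2=7
Max prey = 27 at step 2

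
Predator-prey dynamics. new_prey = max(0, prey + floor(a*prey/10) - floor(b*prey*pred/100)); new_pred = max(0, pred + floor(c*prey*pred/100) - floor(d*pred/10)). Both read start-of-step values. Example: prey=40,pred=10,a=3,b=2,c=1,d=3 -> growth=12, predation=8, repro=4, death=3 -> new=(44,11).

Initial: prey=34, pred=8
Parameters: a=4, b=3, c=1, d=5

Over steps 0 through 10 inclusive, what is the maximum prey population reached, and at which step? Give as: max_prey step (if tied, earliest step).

Answer: 136 8

Derivation:
Step 1: prey: 34+13-8=39; pred: 8+2-4=6
Step 2: prey: 39+15-7=47; pred: 6+2-3=5
Step 3: prey: 47+18-7=58; pred: 5+2-2=5
Step 4: prey: 58+23-8=73; pred: 5+2-2=5
Step 5: prey: 73+29-10=92; pred: 5+3-2=6
Step 6: prey: 92+36-16=112; pred: 6+5-3=8
Step 7: prey: 112+44-26=130; pred: 8+8-4=12
Step 8: prey: 130+52-46=136; pred: 12+15-6=21
Step 9: prey: 136+54-85=105; pred: 21+28-10=39
Step 10: prey: 105+42-122=25; pred: 39+40-19=60
Max prey = 136 at step 8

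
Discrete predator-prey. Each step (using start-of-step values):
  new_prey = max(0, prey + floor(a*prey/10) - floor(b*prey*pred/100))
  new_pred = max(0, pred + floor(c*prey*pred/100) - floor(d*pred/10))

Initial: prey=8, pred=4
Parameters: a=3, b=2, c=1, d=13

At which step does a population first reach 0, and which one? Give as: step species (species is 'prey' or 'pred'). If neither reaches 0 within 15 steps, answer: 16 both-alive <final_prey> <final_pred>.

Step 1: prey: 8+2-0=10; pred: 4+0-5=0
First extinction: pred at step 1

Answer: 1 pred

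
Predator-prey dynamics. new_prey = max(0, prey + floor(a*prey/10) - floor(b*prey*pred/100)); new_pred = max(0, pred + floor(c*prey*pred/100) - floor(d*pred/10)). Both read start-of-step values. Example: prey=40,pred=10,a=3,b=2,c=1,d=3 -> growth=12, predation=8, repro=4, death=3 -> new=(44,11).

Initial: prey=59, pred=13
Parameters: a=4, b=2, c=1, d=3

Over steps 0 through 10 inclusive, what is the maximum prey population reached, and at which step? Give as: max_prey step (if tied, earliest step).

Step 1: prey: 59+23-15=67; pred: 13+7-3=17
Step 2: prey: 67+26-22=71; pred: 17+11-5=23
Step 3: prey: 71+28-32=67; pred: 23+16-6=33
Step 4: prey: 67+26-44=49; pred: 33+22-9=46
Step 5: prey: 49+19-45=23; pred: 46+22-13=55
Step 6: prey: 23+9-25=7; pred: 55+12-16=51
Step 7: prey: 7+2-7=2; pred: 51+3-15=39
Step 8: prey: 2+0-1=1; pred: 39+0-11=28
Step 9: prey: 1+0-0=1; pred: 28+0-8=20
Step 10: prey: 1+0-0=1; pred: 20+0-6=14
Max prey = 71 at step 2

Answer: 71 2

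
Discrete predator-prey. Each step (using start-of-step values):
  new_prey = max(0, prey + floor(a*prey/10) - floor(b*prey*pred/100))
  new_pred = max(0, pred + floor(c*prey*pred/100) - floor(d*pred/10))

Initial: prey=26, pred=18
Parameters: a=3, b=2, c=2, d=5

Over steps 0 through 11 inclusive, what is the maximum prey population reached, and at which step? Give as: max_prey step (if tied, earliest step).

Step 1: prey: 26+7-9=24; pred: 18+9-9=18
Step 2: prey: 24+7-8=23; pred: 18+8-9=17
Step 3: prey: 23+6-7=22; pred: 17+7-8=16
Step 4: prey: 22+6-7=21; pred: 16+7-8=15
Step 5: prey: 21+6-6=21; pred: 15+6-7=14
Step 6: prey: 21+6-5=22; pred: 14+5-7=12
Step 7: prey: 22+6-5=23; pred: 12+5-6=11
Step 8: prey: 23+6-5=24; pred: 11+5-5=11
Step 9: prey: 24+7-5=26; pred: 11+5-5=11
Step 10: prey: 26+7-5=28; pred: 11+5-5=11
Step 11: prey: 28+8-6=30; pred: 11+6-5=12
Max prey = 30 at step 11

Answer: 30 11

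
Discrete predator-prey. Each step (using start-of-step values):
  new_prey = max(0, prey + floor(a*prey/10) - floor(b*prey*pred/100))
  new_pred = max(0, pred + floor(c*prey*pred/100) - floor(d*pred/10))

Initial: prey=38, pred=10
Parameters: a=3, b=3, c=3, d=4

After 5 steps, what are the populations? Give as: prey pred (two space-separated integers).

Answer: 0 26

Derivation:
Step 1: prey: 38+11-11=38; pred: 10+11-4=17
Step 2: prey: 38+11-19=30; pred: 17+19-6=30
Step 3: prey: 30+9-27=12; pred: 30+27-12=45
Step 4: prey: 12+3-16=0; pred: 45+16-18=43
Step 5: prey: 0+0-0=0; pred: 43+0-17=26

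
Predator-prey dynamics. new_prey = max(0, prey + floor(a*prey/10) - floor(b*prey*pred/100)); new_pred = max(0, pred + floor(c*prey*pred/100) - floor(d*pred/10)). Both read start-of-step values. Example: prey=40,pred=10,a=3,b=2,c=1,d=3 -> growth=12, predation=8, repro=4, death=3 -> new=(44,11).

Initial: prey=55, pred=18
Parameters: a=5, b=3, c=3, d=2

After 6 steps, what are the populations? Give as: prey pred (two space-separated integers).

Step 1: prey: 55+27-29=53; pred: 18+29-3=44
Step 2: prey: 53+26-69=10; pred: 44+69-8=105
Step 3: prey: 10+5-31=0; pred: 105+31-21=115
Step 4: prey: 0+0-0=0; pred: 115+0-23=92
Step 5: prey: 0+0-0=0; pred: 92+0-18=74
Step 6: prey: 0+0-0=0; pred: 74+0-14=60

Answer: 0 60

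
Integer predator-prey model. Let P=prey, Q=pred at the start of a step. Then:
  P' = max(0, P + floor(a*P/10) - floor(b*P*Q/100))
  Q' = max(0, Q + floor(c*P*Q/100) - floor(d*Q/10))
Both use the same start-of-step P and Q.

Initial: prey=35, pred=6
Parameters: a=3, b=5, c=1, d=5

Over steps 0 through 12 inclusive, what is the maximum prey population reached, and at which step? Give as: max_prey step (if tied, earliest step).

Answer: 95 10

Derivation:
Step 1: prey: 35+10-10=35; pred: 6+2-3=5
Step 2: prey: 35+10-8=37; pred: 5+1-2=4
Step 3: prey: 37+11-7=41; pred: 4+1-2=3
Step 4: prey: 41+12-6=47; pred: 3+1-1=3
Step 5: prey: 47+14-7=54; pred: 3+1-1=3
Step 6: prey: 54+16-8=62; pred: 3+1-1=3
Step 7: prey: 62+18-9=71; pred: 3+1-1=3
Step 8: prey: 71+21-10=82; pred: 3+2-1=4
Step 9: prey: 82+24-16=90; pred: 4+3-2=5
Step 10: prey: 90+27-22=95; pred: 5+4-2=7
Step 11: prey: 95+28-33=90; pred: 7+6-3=10
Step 12: prey: 90+27-45=72; pred: 10+9-5=14
Max prey = 95 at step 10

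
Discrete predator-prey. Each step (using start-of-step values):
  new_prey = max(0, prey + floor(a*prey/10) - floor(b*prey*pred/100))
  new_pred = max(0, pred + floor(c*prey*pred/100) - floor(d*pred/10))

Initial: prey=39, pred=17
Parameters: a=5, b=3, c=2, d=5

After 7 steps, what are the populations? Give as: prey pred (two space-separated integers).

Step 1: prey: 39+19-19=39; pred: 17+13-8=22
Step 2: prey: 39+19-25=33; pred: 22+17-11=28
Step 3: prey: 33+16-27=22; pred: 28+18-14=32
Step 4: prey: 22+11-21=12; pred: 32+14-16=30
Step 5: prey: 12+6-10=8; pred: 30+7-15=22
Step 6: prey: 8+4-5=7; pred: 22+3-11=14
Step 7: prey: 7+3-2=8; pred: 14+1-7=8

Answer: 8 8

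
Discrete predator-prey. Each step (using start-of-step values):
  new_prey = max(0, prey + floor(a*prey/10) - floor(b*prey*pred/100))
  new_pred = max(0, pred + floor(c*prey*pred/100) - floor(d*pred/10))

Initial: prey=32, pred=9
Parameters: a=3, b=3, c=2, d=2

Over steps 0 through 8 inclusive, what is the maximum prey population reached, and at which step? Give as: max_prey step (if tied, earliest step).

Step 1: prey: 32+9-8=33; pred: 9+5-1=13
Step 2: prey: 33+9-12=30; pred: 13+8-2=19
Step 3: prey: 30+9-17=22; pred: 19+11-3=27
Step 4: prey: 22+6-17=11; pred: 27+11-5=33
Step 5: prey: 11+3-10=4; pred: 33+7-6=34
Step 6: prey: 4+1-4=1; pred: 34+2-6=30
Step 7: prey: 1+0-0=1; pred: 30+0-6=24
Step 8: prey: 1+0-0=1; pred: 24+0-4=20
Max prey = 33 at step 1

Answer: 33 1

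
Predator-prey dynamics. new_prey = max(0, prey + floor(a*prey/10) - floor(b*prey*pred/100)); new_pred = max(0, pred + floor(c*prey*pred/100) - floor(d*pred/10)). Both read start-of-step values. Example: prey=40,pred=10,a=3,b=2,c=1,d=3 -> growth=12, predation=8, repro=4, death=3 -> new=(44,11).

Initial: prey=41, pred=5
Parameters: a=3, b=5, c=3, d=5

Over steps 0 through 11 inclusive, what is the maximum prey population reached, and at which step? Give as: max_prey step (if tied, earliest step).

Step 1: prey: 41+12-10=43; pred: 5+6-2=9
Step 2: prey: 43+12-19=36; pred: 9+11-4=16
Step 3: prey: 36+10-28=18; pred: 16+17-8=25
Step 4: prey: 18+5-22=1; pred: 25+13-12=26
Step 5: prey: 1+0-1=0; pred: 26+0-13=13
Step 6: prey: 0+0-0=0; pred: 13+0-6=7
Step 7: prey: 0+0-0=0; pred: 7+0-3=4
Step 8: prey: 0+0-0=0; pred: 4+0-2=2
Step 9: prey: 0+0-0=0; pred: 2+0-1=1
Step 10: prey: 0+0-0=0; pred: 1+0-0=1
Step 11: prey: 0+0-0=0; pred: 1+0-0=1
Max prey = 43 at step 1

Answer: 43 1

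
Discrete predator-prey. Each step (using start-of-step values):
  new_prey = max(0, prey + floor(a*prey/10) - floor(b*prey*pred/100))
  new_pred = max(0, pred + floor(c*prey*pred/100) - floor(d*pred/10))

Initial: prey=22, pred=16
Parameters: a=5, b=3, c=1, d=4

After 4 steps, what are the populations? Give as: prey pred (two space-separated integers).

Answer: 41 7

Derivation:
Step 1: prey: 22+11-10=23; pred: 16+3-6=13
Step 2: prey: 23+11-8=26; pred: 13+2-5=10
Step 3: prey: 26+13-7=32; pred: 10+2-4=8
Step 4: prey: 32+16-7=41; pred: 8+2-3=7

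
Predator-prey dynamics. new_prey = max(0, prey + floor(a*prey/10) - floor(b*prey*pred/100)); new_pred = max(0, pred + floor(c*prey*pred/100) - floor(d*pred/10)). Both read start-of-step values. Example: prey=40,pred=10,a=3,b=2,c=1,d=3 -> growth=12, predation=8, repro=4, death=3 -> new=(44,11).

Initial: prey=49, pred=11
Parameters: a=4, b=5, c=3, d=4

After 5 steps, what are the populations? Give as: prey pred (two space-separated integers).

Step 1: prey: 49+19-26=42; pred: 11+16-4=23
Step 2: prey: 42+16-48=10; pred: 23+28-9=42
Step 3: prey: 10+4-21=0; pred: 42+12-16=38
Step 4: prey: 0+0-0=0; pred: 38+0-15=23
Step 5: prey: 0+0-0=0; pred: 23+0-9=14

Answer: 0 14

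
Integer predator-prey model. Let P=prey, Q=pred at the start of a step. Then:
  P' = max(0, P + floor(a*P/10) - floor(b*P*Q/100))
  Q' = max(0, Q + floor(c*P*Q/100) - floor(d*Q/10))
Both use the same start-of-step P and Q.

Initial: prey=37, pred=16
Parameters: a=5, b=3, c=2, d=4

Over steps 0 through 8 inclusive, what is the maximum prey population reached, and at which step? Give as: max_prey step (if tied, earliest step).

Answer: 38 1

Derivation:
Step 1: prey: 37+18-17=38; pred: 16+11-6=21
Step 2: prey: 38+19-23=34; pred: 21+15-8=28
Step 3: prey: 34+17-28=23; pred: 28+19-11=36
Step 4: prey: 23+11-24=10; pred: 36+16-14=38
Step 5: prey: 10+5-11=4; pred: 38+7-15=30
Step 6: prey: 4+2-3=3; pred: 30+2-12=20
Step 7: prey: 3+1-1=3; pred: 20+1-8=13
Step 8: prey: 3+1-1=3; pred: 13+0-5=8
Max prey = 38 at step 1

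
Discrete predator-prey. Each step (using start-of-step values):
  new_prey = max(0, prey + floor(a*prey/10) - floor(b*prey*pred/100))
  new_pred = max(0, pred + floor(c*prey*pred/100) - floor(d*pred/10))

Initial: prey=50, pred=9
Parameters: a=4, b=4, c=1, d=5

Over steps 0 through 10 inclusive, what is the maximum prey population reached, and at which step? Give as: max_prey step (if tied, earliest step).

Answer: 58 4

Derivation:
Step 1: prey: 50+20-18=52; pred: 9+4-4=9
Step 2: prey: 52+20-18=54; pred: 9+4-4=9
Step 3: prey: 54+21-19=56; pred: 9+4-4=9
Step 4: prey: 56+22-20=58; pred: 9+5-4=10
Step 5: prey: 58+23-23=58; pred: 10+5-5=10
Step 6: prey: 58+23-23=58; pred: 10+5-5=10
Step 7: prey: 58+23-23=58; pred: 10+5-5=10
Step 8: prey: 58+23-23=58; pred: 10+5-5=10
Step 9: prey: 58+23-23=58; pred: 10+5-5=10
Step 10: prey: 58+23-23=58; pred: 10+5-5=10
Max prey = 58 at step 4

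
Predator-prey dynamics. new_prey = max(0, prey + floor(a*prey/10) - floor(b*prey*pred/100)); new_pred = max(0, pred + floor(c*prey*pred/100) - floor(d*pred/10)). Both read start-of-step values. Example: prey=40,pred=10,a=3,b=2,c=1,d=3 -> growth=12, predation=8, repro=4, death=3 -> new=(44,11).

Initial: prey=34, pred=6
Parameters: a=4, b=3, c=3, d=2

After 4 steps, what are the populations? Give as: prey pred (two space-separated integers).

Step 1: prey: 34+13-6=41; pred: 6+6-1=11
Step 2: prey: 41+16-13=44; pred: 11+13-2=22
Step 3: prey: 44+17-29=32; pred: 22+29-4=47
Step 4: prey: 32+12-45=0; pred: 47+45-9=83

Answer: 0 83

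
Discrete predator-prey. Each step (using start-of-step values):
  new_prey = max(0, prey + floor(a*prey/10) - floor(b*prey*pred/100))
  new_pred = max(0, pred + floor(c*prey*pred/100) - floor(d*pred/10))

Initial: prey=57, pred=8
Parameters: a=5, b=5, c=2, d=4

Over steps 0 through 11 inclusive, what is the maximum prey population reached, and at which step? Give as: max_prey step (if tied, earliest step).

Step 1: prey: 57+28-22=63; pred: 8+9-3=14
Step 2: prey: 63+31-44=50; pred: 14+17-5=26
Step 3: prey: 50+25-65=10; pred: 26+26-10=42
Step 4: prey: 10+5-21=0; pred: 42+8-16=34
Step 5: prey: 0+0-0=0; pred: 34+0-13=21
Step 6: prey: 0+0-0=0; pred: 21+0-8=13
Step 7: prey: 0+0-0=0; pred: 13+0-5=8
Step 8: prey: 0+0-0=0; pred: 8+0-3=5
Step 9: prey: 0+0-0=0; pred: 5+0-2=3
Step 10: prey: 0+0-0=0; pred: 3+0-1=2
Step 11: prey: 0+0-0=0; pred: 2+0-0=2
Max prey = 63 at step 1

Answer: 63 1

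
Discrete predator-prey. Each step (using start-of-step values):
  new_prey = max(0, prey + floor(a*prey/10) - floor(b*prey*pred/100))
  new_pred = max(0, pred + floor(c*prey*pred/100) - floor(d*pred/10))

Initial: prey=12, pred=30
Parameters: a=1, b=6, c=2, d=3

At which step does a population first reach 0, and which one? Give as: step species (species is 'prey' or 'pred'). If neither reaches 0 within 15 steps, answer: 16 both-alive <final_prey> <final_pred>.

Answer: 1 prey

Derivation:
Step 1: prey: 12+1-21=0; pred: 30+7-9=28
First extinction: prey at step 1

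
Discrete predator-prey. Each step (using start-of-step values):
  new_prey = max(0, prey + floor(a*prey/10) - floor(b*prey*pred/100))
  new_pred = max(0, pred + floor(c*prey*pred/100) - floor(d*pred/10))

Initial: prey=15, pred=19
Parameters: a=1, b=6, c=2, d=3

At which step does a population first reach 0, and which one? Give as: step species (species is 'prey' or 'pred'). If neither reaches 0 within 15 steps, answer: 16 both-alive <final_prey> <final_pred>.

Answer: 1 prey

Derivation:
Step 1: prey: 15+1-17=0; pred: 19+5-5=19
First extinction: prey at step 1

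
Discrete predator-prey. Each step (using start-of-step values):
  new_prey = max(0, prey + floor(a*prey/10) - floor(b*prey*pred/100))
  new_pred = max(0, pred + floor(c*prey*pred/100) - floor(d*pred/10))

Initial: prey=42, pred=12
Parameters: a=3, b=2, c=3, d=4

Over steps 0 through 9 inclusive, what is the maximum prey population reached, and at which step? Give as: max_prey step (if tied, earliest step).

Step 1: prey: 42+12-10=44; pred: 12+15-4=23
Step 2: prey: 44+13-20=37; pred: 23+30-9=44
Step 3: prey: 37+11-32=16; pred: 44+48-17=75
Step 4: prey: 16+4-24=0; pred: 75+36-30=81
Step 5: prey: 0+0-0=0; pred: 81+0-32=49
Step 6: prey: 0+0-0=0; pred: 49+0-19=30
Step 7: prey: 0+0-0=0; pred: 30+0-12=18
Step 8: prey: 0+0-0=0; pred: 18+0-7=11
Step 9: prey: 0+0-0=0; pred: 11+0-4=7
Max prey = 44 at step 1

Answer: 44 1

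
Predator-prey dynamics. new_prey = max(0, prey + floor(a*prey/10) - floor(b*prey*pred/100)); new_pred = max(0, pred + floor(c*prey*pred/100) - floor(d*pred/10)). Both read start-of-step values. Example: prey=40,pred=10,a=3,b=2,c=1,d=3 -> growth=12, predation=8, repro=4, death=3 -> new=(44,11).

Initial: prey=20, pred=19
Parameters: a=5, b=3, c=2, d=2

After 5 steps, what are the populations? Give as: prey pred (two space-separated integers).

Answer: 4 27

Derivation:
Step 1: prey: 20+10-11=19; pred: 19+7-3=23
Step 2: prey: 19+9-13=15; pred: 23+8-4=27
Step 3: prey: 15+7-12=10; pred: 27+8-5=30
Step 4: prey: 10+5-9=6; pred: 30+6-6=30
Step 5: prey: 6+3-5=4; pred: 30+3-6=27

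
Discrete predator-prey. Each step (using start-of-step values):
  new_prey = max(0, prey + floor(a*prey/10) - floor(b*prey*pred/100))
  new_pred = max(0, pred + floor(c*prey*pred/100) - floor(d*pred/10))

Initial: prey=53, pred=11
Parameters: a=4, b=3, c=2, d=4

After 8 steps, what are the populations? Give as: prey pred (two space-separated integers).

Answer: 0 8

Derivation:
Step 1: prey: 53+21-17=57; pred: 11+11-4=18
Step 2: prey: 57+22-30=49; pred: 18+20-7=31
Step 3: prey: 49+19-45=23; pred: 31+30-12=49
Step 4: prey: 23+9-33=0; pred: 49+22-19=52
Step 5: prey: 0+0-0=0; pred: 52+0-20=32
Step 6: prey: 0+0-0=0; pred: 32+0-12=20
Step 7: prey: 0+0-0=0; pred: 20+0-8=12
Step 8: prey: 0+0-0=0; pred: 12+0-4=8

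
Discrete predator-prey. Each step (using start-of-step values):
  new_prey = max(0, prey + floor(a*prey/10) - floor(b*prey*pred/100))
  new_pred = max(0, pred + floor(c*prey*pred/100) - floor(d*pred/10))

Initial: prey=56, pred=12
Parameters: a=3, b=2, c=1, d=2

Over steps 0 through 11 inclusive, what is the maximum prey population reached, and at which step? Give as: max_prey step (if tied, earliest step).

Step 1: prey: 56+16-13=59; pred: 12+6-2=16
Step 2: prey: 59+17-18=58; pred: 16+9-3=22
Step 3: prey: 58+17-25=50; pred: 22+12-4=30
Step 4: prey: 50+15-30=35; pred: 30+15-6=39
Step 5: prey: 35+10-27=18; pred: 39+13-7=45
Step 6: prey: 18+5-16=7; pred: 45+8-9=44
Step 7: prey: 7+2-6=3; pred: 44+3-8=39
Step 8: prey: 3+0-2=1; pred: 39+1-7=33
Step 9: prey: 1+0-0=1; pred: 33+0-6=27
Step 10: prey: 1+0-0=1; pred: 27+0-5=22
Step 11: prey: 1+0-0=1; pred: 22+0-4=18
Max prey = 59 at step 1

Answer: 59 1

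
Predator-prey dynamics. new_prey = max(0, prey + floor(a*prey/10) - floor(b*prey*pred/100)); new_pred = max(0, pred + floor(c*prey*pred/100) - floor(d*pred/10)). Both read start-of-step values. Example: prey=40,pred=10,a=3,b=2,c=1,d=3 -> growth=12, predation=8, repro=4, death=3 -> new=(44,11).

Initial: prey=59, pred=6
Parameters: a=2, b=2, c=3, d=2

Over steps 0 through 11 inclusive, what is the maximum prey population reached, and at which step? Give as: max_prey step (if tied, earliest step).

Answer: 63 1

Derivation:
Step 1: prey: 59+11-7=63; pred: 6+10-1=15
Step 2: prey: 63+12-18=57; pred: 15+28-3=40
Step 3: prey: 57+11-45=23; pred: 40+68-8=100
Step 4: prey: 23+4-46=0; pred: 100+69-20=149
Step 5: prey: 0+0-0=0; pred: 149+0-29=120
Step 6: prey: 0+0-0=0; pred: 120+0-24=96
Step 7: prey: 0+0-0=0; pred: 96+0-19=77
Step 8: prey: 0+0-0=0; pred: 77+0-15=62
Step 9: prey: 0+0-0=0; pred: 62+0-12=50
Step 10: prey: 0+0-0=0; pred: 50+0-10=40
Step 11: prey: 0+0-0=0; pred: 40+0-8=32
Max prey = 63 at step 1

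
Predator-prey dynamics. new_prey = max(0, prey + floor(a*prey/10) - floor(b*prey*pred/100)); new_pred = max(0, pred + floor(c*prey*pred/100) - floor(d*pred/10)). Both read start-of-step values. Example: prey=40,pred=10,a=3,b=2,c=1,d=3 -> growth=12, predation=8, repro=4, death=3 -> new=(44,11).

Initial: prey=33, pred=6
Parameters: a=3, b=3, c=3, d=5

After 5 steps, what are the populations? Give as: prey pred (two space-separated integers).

Step 1: prey: 33+9-5=37; pred: 6+5-3=8
Step 2: prey: 37+11-8=40; pred: 8+8-4=12
Step 3: prey: 40+12-14=38; pred: 12+14-6=20
Step 4: prey: 38+11-22=27; pred: 20+22-10=32
Step 5: prey: 27+8-25=10; pred: 32+25-16=41

Answer: 10 41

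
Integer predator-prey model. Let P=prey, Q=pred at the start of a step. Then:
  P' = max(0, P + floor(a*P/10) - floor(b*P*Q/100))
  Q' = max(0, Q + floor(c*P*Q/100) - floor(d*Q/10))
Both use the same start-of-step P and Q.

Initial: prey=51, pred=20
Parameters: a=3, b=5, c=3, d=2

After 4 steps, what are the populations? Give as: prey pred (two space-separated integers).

Step 1: prey: 51+15-51=15; pred: 20+30-4=46
Step 2: prey: 15+4-34=0; pred: 46+20-9=57
Step 3: prey: 0+0-0=0; pred: 57+0-11=46
Step 4: prey: 0+0-0=0; pred: 46+0-9=37

Answer: 0 37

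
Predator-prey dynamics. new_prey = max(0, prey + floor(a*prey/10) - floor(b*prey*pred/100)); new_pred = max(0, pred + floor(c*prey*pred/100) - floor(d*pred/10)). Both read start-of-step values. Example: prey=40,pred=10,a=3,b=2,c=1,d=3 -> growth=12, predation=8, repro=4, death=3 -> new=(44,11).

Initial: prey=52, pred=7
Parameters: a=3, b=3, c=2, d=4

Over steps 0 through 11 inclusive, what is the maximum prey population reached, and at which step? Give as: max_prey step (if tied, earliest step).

Step 1: prey: 52+15-10=57; pred: 7+7-2=12
Step 2: prey: 57+17-20=54; pred: 12+13-4=21
Step 3: prey: 54+16-34=36; pred: 21+22-8=35
Step 4: prey: 36+10-37=9; pred: 35+25-14=46
Step 5: prey: 9+2-12=0; pred: 46+8-18=36
Step 6: prey: 0+0-0=0; pred: 36+0-14=22
Step 7: prey: 0+0-0=0; pred: 22+0-8=14
Step 8: prey: 0+0-0=0; pred: 14+0-5=9
Step 9: prey: 0+0-0=0; pred: 9+0-3=6
Step 10: prey: 0+0-0=0; pred: 6+0-2=4
Step 11: prey: 0+0-0=0; pred: 4+0-1=3
Max prey = 57 at step 1

Answer: 57 1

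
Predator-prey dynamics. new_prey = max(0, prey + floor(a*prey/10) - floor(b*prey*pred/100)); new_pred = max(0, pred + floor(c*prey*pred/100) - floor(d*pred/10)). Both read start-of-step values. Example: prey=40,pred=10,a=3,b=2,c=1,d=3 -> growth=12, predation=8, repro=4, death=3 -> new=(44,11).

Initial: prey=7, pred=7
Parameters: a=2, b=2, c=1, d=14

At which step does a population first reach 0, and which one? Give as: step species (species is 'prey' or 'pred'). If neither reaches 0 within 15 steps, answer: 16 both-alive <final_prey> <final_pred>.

Answer: 1 pred

Derivation:
Step 1: prey: 7+1-0=8; pred: 7+0-9=0
First extinction: pred at step 1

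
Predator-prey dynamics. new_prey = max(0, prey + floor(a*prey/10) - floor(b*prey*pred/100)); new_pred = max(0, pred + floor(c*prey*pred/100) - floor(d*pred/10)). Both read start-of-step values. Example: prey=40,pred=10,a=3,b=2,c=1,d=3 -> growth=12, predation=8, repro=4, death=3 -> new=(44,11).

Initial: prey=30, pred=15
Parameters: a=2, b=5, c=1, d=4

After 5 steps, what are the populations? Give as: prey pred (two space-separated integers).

Step 1: prey: 30+6-22=14; pred: 15+4-6=13
Step 2: prey: 14+2-9=7; pred: 13+1-5=9
Step 3: prey: 7+1-3=5; pred: 9+0-3=6
Step 4: prey: 5+1-1=5; pred: 6+0-2=4
Step 5: prey: 5+1-1=5; pred: 4+0-1=3

Answer: 5 3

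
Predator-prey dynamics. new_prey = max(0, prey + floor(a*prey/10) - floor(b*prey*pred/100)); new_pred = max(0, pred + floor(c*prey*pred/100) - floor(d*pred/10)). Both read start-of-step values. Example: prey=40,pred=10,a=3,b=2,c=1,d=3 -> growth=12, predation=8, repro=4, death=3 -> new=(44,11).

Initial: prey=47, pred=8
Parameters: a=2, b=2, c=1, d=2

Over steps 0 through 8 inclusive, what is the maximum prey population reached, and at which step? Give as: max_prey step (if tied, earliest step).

Step 1: prey: 47+9-7=49; pred: 8+3-1=10
Step 2: prey: 49+9-9=49; pred: 10+4-2=12
Step 3: prey: 49+9-11=47; pred: 12+5-2=15
Step 4: prey: 47+9-14=42; pred: 15+7-3=19
Step 5: prey: 42+8-15=35; pred: 19+7-3=23
Step 6: prey: 35+7-16=26; pred: 23+8-4=27
Step 7: prey: 26+5-14=17; pred: 27+7-5=29
Step 8: prey: 17+3-9=11; pred: 29+4-5=28
Max prey = 49 at step 1

Answer: 49 1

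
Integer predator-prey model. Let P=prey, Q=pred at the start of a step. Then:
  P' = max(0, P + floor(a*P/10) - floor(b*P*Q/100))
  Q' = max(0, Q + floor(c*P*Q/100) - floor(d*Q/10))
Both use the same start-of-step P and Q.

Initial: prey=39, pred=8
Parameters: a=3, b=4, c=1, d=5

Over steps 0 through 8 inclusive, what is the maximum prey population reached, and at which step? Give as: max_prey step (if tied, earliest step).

Answer: 66 8

Derivation:
Step 1: prey: 39+11-12=38; pred: 8+3-4=7
Step 2: prey: 38+11-10=39; pred: 7+2-3=6
Step 3: prey: 39+11-9=41; pred: 6+2-3=5
Step 4: prey: 41+12-8=45; pred: 5+2-2=5
Step 5: prey: 45+13-9=49; pred: 5+2-2=5
Step 6: prey: 49+14-9=54; pred: 5+2-2=5
Step 7: prey: 54+16-10=60; pred: 5+2-2=5
Step 8: prey: 60+18-12=66; pred: 5+3-2=6
Max prey = 66 at step 8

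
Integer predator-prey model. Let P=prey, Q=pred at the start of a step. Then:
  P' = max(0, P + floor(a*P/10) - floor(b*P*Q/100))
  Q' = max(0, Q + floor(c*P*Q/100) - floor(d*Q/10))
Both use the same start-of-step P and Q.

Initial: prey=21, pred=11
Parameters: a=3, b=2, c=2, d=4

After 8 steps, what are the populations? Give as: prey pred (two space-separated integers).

Step 1: prey: 21+6-4=23; pred: 11+4-4=11
Step 2: prey: 23+6-5=24; pred: 11+5-4=12
Step 3: prey: 24+7-5=26; pred: 12+5-4=13
Step 4: prey: 26+7-6=27; pred: 13+6-5=14
Step 5: prey: 27+8-7=28; pred: 14+7-5=16
Step 6: prey: 28+8-8=28; pred: 16+8-6=18
Step 7: prey: 28+8-10=26; pred: 18+10-7=21
Step 8: prey: 26+7-10=23; pred: 21+10-8=23

Answer: 23 23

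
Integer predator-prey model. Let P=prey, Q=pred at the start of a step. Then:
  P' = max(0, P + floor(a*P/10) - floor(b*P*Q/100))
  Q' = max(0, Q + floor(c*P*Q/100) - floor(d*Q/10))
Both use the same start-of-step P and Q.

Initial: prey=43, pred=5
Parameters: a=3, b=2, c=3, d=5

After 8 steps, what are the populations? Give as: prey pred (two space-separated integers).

Answer: 0 14

Derivation:
Step 1: prey: 43+12-4=51; pred: 5+6-2=9
Step 2: prey: 51+15-9=57; pred: 9+13-4=18
Step 3: prey: 57+17-20=54; pred: 18+30-9=39
Step 4: prey: 54+16-42=28; pred: 39+63-19=83
Step 5: prey: 28+8-46=0; pred: 83+69-41=111
Step 6: prey: 0+0-0=0; pred: 111+0-55=56
Step 7: prey: 0+0-0=0; pred: 56+0-28=28
Step 8: prey: 0+0-0=0; pred: 28+0-14=14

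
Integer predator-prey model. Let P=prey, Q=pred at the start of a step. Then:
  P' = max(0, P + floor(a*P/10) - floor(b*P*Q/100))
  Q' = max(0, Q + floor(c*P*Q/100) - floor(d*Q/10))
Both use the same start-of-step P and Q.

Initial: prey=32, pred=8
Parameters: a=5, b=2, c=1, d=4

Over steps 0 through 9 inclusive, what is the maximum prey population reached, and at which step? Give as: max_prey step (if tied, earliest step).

Step 1: prey: 32+16-5=43; pred: 8+2-3=7
Step 2: prey: 43+21-6=58; pred: 7+3-2=8
Step 3: prey: 58+29-9=78; pred: 8+4-3=9
Step 4: prey: 78+39-14=103; pred: 9+7-3=13
Step 5: prey: 103+51-26=128; pred: 13+13-5=21
Step 6: prey: 128+64-53=139; pred: 21+26-8=39
Step 7: prey: 139+69-108=100; pred: 39+54-15=78
Step 8: prey: 100+50-156=0; pred: 78+78-31=125
Step 9: prey: 0+0-0=0; pred: 125+0-50=75
Max prey = 139 at step 6

Answer: 139 6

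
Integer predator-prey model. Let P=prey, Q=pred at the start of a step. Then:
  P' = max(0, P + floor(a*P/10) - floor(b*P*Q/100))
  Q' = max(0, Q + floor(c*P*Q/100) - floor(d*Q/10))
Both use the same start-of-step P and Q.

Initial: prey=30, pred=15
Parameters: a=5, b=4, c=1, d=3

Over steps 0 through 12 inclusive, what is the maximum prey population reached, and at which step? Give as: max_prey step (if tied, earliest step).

Step 1: prey: 30+15-18=27; pred: 15+4-4=15
Step 2: prey: 27+13-16=24; pred: 15+4-4=15
Step 3: prey: 24+12-14=22; pred: 15+3-4=14
Step 4: prey: 22+11-12=21; pred: 14+3-4=13
Step 5: prey: 21+10-10=21; pred: 13+2-3=12
Step 6: prey: 21+10-10=21; pred: 12+2-3=11
Step 7: prey: 21+10-9=22; pred: 11+2-3=10
Step 8: prey: 22+11-8=25; pred: 10+2-3=9
Step 9: prey: 25+12-9=28; pred: 9+2-2=9
Step 10: prey: 28+14-10=32; pred: 9+2-2=9
Step 11: prey: 32+16-11=37; pred: 9+2-2=9
Step 12: prey: 37+18-13=42; pred: 9+3-2=10
Max prey = 42 at step 12

Answer: 42 12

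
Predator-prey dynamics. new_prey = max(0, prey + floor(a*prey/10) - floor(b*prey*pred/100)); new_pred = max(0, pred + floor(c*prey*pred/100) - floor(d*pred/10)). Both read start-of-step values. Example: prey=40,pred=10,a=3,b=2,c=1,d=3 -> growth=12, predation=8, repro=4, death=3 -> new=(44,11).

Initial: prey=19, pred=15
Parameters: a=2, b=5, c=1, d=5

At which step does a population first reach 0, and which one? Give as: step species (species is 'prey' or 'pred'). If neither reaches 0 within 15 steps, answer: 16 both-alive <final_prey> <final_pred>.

Answer: 16 both-alive 29 1

Derivation:
Step 1: prey: 19+3-14=8; pred: 15+2-7=10
Step 2: prey: 8+1-4=5; pred: 10+0-5=5
Step 3: prey: 5+1-1=5; pred: 5+0-2=3
Step 4: prey: 5+1-0=6; pred: 3+0-1=2
Step 5: prey: 6+1-0=7; pred: 2+0-1=1
Step 6: prey: 7+1-0=8; pred: 1+0-0=1
Step 7: prey: 8+1-0=9; pred: 1+0-0=1
Step 8: prey: 9+1-0=10; pred: 1+0-0=1
Step 9: prey: 10+2-0=12; pred: 1+0-0=1
Step 10: prey: 12+2-0=14; pred: 1+0-0=1
Step 11: prey: 14+2-0=16; pred: 1+0-0=1
Step 12: prey: 16+3-0=19; pred: 1+0-0=1
Step 13: prey: 19+3-0=22; pred: 1+0-0=1
Step 14: prey: 22+4-1=25; pred: 1+0-0=1
Step 15: prey: 25+5-1=29; pred: 1+0-0=1
No extinction within 15 steps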